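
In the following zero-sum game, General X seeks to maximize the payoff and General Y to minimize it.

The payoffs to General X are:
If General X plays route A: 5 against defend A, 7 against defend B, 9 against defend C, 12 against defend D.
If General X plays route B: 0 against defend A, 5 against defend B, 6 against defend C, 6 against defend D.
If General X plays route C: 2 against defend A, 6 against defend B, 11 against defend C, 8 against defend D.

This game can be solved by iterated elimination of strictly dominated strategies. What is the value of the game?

Row route B is strictly dominated by row route A (5>0, 7>5, 9>6, 12>6); eliminate route B.
Column defend D is strictly dominated by defend A for General Y (5<12, 2<8); eliminate defend D.
Column defend B is strictly dominated by defend A for General Y (5<7, 2<6); eliminate defend B.
Column defend C is strictly dominated by defend A for General Y (5<9, 2<11); eliminate defend C.
Row route C is strictly dominated by row route A (5>2); eliminate route C.
Only (route A, defend A) remains, with payoff 5.

5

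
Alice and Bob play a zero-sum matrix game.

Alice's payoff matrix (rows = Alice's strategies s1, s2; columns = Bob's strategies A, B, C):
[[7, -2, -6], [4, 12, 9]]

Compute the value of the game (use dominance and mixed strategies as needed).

Column B is strictly dominated by C for Bob (it gives Alice more in every row).
The remaining 2×2 game on (s1, s2) × (A, C) has no saddle point. Let Alice play s1 with probability p; indifference gives 7p + 4(1−p) = −6p + 9(1−p), so p = 5/18.
Similarly Bob's optimal q on A is 5/6, and the value is 7·(5/6) + (-6)·(1/6) = 29/6.

29/6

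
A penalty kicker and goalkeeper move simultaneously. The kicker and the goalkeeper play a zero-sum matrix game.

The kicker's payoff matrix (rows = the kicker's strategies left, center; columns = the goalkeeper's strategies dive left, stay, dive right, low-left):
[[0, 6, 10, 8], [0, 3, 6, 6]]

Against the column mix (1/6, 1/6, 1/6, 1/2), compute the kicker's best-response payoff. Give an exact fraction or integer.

left: (0)·(1/6) + (6)·(1/6) + (10)·(1/6) + (8)·(1/2) = 20/3.
center: (0)·(1/6) + (3)·(1/6) + (6)·(1/6) + (6)·(1/2) = 9/2.
The best pure response is left with expected payoff 20/3.

20/3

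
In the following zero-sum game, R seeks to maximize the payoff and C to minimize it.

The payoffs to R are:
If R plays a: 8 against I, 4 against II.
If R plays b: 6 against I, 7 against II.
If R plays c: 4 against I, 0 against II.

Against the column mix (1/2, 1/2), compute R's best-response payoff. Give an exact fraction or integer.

13/2

a: (8)·(1/2) + (4)·(1/2) = 6.
b: (6)·(1/2) + (7)·(1/2) = 13/2.
c: (4)·(1/2) + (0)·(1/2) = 2.
The best pure response is b with expected payoff 13/2.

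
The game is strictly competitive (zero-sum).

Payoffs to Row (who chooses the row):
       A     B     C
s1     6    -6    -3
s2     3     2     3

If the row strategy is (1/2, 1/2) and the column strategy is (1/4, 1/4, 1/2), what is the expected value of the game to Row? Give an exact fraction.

5/8

Against (1/4, 1/4, 1/2), each row's expected payoff is s1: -3/2; s2: 11/4.
Taking the (1/2, 1/2)-weighted average: (1/2)·(-3/2) + (1/2)·(11/4) = 5/8.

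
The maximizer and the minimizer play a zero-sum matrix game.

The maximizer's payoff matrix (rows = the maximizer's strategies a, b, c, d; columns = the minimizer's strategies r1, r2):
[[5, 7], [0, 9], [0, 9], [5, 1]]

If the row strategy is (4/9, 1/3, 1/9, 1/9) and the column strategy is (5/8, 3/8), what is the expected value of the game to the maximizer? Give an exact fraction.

40/9

Against (5/8, 3/8), each row's expected payoff is a: 23/4; b: 27/8; c: 27/8; d: 7/2.
Taking the (4/9, 1/3, 1/9, 1/9)-weighted average: (4/9)·(23/4) + (1/3)·(27/8) + (1/9)·(27/8) + (1/9)·(7/2) = 40/9.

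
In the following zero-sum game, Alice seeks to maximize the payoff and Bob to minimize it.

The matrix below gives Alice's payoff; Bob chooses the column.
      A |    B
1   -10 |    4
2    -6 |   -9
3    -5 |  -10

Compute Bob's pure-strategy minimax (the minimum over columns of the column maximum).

The worst case (largest entry) in each column is A: -5, B: 4.
The best (smallest) of these is -5.

-5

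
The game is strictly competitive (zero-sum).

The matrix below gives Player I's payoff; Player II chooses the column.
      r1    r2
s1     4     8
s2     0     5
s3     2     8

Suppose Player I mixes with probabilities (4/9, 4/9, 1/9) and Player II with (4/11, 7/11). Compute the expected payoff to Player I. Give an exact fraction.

164/33

Against (4/11, 7/11), each row's expected payoff is s1: 72/11; s2: 35/11; s3: 64/11.
Taking the (4/9, 4/9, 1/9)-weighted average: (4/9)·(72/11) + (4/9)·(35/11) + (1/9)·(64/11) = 164/33.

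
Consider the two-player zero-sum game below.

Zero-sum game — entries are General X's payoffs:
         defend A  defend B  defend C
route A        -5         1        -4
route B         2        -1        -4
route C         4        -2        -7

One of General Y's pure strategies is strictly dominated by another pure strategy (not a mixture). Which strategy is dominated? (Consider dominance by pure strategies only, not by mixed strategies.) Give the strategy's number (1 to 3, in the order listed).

2

General Y prefers columns that give General X less. Compare defend B with defend C: -4 < 1, -4 < -1, -7 < -2.
So defend C strictly dominates defend B for General Y; defend B is strictly dominated.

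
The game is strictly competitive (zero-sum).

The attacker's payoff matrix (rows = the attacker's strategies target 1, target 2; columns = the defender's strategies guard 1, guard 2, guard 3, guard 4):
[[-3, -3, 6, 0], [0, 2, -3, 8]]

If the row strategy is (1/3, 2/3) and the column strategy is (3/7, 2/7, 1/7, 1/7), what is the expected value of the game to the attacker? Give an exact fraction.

3/7

Against (3/7, 2/7, 1/7, 1/7), each row's expected payoff is target 1: -9/7; target 2: 9/7.
Taking the (1/3, 2/3)-weighted average: (1/3)·(-9/7) + (2/3)·(9/7) = 3/7.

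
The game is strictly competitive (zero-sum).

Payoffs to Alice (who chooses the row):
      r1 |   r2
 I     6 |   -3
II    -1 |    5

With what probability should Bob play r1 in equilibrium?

8/15

Row minima are -3 and -1, so Alice's maximin is -1; column maxima are 6 and 5, so Bob's minimax is 5. These differ, so the equilibrium is in mixed strategies.
Let Bob play r1 with probability q. Alice is indifferent when 6q − 3(1−q) = −q + 5(1−q), giving q = 8/15.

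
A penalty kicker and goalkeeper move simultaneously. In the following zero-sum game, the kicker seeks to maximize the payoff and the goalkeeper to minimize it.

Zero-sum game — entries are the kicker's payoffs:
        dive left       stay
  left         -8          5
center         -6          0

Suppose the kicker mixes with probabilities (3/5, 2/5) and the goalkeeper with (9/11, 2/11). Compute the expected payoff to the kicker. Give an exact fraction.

-294/55

Against (9/11, 2/11), each row's expected payoff is left: -62/11; center: -54/11.
Taking the (3/5, 2/5)-weighted average: (3/5)·(-62/11) + (2/5)·(-54/11) = -294/55.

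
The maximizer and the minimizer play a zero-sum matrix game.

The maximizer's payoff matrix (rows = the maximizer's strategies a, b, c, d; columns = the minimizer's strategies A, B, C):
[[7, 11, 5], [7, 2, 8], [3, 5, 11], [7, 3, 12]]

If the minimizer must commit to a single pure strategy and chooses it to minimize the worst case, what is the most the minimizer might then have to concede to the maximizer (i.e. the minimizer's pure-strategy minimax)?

7

The worst case (largest entry) in each column is A: 7, B: 11, C: 12.
The best (smallest) of these is 7.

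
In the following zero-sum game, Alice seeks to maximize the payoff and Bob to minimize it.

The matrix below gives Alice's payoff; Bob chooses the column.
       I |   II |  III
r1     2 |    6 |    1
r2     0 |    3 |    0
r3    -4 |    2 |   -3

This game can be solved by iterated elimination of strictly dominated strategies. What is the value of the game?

Column II is strictly dominated by I for Bob (2<6, 0<3, -4<2); eliminate II.
Row r2 is strictly dominated by row r1 (2>0, 1>0); eliminate r2.
Row r3 is strictly dominated by row r1 (2>-4, 1>-3); eliminate r3.
Column I is strictly dominated by III for Bob (1<2); eliminate I.
Only (r1, III) remains, with payoff 1.

1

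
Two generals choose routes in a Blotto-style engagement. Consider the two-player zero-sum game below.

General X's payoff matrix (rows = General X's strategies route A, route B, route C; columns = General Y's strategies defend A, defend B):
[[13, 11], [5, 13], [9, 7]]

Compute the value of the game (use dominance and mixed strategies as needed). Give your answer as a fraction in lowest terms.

57/5

Row route C is strictly dominated by row route A, so General X never plays it.
The remaining 2×2 game on (route A, route B) × (defend A, defend B) has no saddle point. Let General X play route A with probability p; indifference gives 13p + 5(1−p) = 11p + 13(1−p), so p = 4/5.
Similarly General Y's optimal q on defend A is 1/5, and the value is 13·(1/5) + (11)·(4/5) = 57/5.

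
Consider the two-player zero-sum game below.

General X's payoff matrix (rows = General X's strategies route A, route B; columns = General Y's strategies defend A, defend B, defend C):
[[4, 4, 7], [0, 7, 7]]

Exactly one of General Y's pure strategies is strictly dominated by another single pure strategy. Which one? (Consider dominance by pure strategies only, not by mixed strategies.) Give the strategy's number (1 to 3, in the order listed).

General Y prefers columns that give General X less. Compare defend C with defend A: 4 < 7, 0 < 7.
So defend A strictly dominates defend C for General Y; defend C is strictly dominated.

3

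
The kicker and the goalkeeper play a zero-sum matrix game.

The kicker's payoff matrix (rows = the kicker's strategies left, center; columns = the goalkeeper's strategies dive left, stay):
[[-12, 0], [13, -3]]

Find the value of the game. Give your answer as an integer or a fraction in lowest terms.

Row minima are -12 and -3, so the kicker's maximin is -3; column maxima are 13 and 0, so the goalkeeper's minimax is 0. These differ, so the equilibrium is in mixed strategies.
Let the kicker play left with probability p. The goalkeeper is indifferent when −12p + 13(1−p) = −3(1−p), giving p = 4/7.
Let the goalkeeper play dive left with probability q. The kicker is indifferent when −12q = 13q − 3(1−q), giving q = 3/28.
The value is -12·(3/28) + (0)·(25/28) = -9/7.

-9/7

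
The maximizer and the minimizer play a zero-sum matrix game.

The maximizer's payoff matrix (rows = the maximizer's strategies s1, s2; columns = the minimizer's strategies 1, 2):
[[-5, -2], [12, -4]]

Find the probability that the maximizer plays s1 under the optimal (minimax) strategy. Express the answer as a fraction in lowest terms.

16/19

Row minima are -5 and -4, so the maximizer's maximin is -4; column maxima are 12 and -2, so the minimizer's minimax is -2. These differ, so the equilibrium is in mixed strategies.
Let the maximizer play s1 with probability p. The minimizer is indifferent when −5p + 12(1−p) = −2p − 4(1−p), giving p = 16/19.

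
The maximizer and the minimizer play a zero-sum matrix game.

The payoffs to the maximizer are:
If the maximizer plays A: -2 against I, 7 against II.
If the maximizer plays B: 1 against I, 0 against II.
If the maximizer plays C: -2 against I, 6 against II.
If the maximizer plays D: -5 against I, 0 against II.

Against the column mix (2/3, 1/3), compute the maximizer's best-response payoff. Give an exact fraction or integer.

1

A: (-2)·(2/3) + (7)·(1/3) = 1.
B: (1)·(2/3) + (0)·(1/3) = 2/3.
C: (-2)·(2/3) + (6)·(1/3) = 2/3.
D: (-5)·(2/3) + (0)·(1/3) = -10/3.
The best pure response is A with expected payoff 1.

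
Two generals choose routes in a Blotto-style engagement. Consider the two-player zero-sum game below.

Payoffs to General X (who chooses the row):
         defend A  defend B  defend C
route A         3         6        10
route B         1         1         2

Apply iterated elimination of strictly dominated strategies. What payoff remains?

3

Column defend C is strictly dominated by defend A for General Y (3<10, 1<2); eliminate defend C.
Row route B is strictly dominated by row route A (3>1, 6>1); eliminate route B.
Column defend B is strictly dominated by defend A for General Y (3<6); eliminate defend B.
Only (route A, defend A) remains, with payoff 3.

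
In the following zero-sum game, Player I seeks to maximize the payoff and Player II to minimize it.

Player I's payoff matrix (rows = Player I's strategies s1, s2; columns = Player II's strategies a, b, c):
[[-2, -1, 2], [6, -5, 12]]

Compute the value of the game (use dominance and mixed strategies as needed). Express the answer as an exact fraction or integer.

-4/3

Column c is strictly dominated by a for Player II (it gives Player I more in every row).
The remaining 2×2 game on (s1, s2) × (a, b) has no saddle point. Let Player I play s1 with probability p; indifference gives −2p + 6(1−p) = −p − 5(1−p), so p = 11/12.
Similarly Player II's optimal q on a is 1/3, and the value is -2·(1/3) + (-1)·(2/3) = -4/3.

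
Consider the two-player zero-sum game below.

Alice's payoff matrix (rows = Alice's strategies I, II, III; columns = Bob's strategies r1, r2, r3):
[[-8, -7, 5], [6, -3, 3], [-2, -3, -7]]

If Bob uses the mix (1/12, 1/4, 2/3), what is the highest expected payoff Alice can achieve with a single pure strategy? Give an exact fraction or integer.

I: (-8)·(1/12) + (-7)·(1/4) + (5)·(2/3) = 11/12.
II: (6)·(1/12) + (-3)·(1/4) + (3)·(2/3) = 7/4.
III: (-2)·(1/12) + (-3)·(1/4) + (-7)·(2/3) = -67/12.
The best pure response is II with expected payoff 7/4.

7/4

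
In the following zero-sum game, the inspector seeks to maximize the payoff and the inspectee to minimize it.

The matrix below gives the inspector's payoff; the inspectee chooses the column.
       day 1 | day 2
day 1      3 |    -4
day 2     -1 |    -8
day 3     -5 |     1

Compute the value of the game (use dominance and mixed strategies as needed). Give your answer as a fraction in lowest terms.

Row day 2 is strictly dominated by row day 1, so the inspector never plays it.
The remaining 2×2 game on (day 1, day 3) × (day 1, day 2) has no saddle point. Let the inspector play day 1 with probability p; indifference gives 3p − 5(1−p) = −4p + (1−p), so p = 6/13.
Similarly the inspectee's optimal q on day 1 is 5/13, and the value is 3·(5/13) + (-4)·(8/13) = -17/13.

-17/13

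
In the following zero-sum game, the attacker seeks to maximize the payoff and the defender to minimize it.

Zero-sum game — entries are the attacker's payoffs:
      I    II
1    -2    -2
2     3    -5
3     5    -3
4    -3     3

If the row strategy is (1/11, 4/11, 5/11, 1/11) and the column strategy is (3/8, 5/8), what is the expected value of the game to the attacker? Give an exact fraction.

Against (3/8, 5/8), each row's expected payoff is 1: -2; 2: -2; 3: 0; 4: 3/4.
Taking the (1/11, 4/11, 5/11, 1/11)-weighted average: (1/11)·(-2) + (4/11)·(-2) + (5/11)·(0) + (1/11)·(3/4) = -37/44.

-37/44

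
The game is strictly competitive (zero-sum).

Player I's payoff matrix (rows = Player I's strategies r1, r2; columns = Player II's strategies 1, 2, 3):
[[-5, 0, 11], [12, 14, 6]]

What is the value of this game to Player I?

Column 2 is strictly dominated by 1 for Player II (it gives Player I more in every row).
The remaining 2×2 game on (r1, r2) × (1, 3) has no saddle point. Let Player I play r1 with probability p; indifference gives −5p + 12(1−p) = 11p + 6(1−p), so p = 3/11.
Similarly Player II's optimal q on 1 is 5/22, and the value is -5·(5/22) + (11)·(17/22) = 81/11.

81/11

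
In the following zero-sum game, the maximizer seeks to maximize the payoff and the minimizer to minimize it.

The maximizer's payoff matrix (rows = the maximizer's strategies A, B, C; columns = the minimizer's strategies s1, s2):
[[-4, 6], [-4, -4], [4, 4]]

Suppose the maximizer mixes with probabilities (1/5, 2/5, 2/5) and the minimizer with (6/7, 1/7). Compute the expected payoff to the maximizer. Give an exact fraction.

Against (6/7, 1/7), each row's expected payoff is A: -18/7; B: -4; C: 4.
Taking the (1/5, 2/5, 2/5)-weighted average: (1/5)·(-18/7) + (2/5)·(-4) + (2/5)·(4) = -18/35.

-18/35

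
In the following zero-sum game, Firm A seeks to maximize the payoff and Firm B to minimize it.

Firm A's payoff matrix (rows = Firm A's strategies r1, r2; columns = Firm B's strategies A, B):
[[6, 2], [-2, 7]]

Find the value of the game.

46/13

Row minima are 2 and -2, so Firm A's maximin is 2; column maxima are 6 and 7, so Firm B's minimax is 6. These differ, so the equilibrium is in mixed strategies.
Let Firm A play r1 with probability p. Firm B is indifferent when 6p − 2(1−p) = 2p + 7(1−p), giving p = 9/13.
Let Firm B play A with probability q. Firm A is indifferent when 6q + 2(1−q) = −2q + 7(1−q), giving q = 5/13.
The value is 6·(5/13) + (2)·(8/13) = 46/13.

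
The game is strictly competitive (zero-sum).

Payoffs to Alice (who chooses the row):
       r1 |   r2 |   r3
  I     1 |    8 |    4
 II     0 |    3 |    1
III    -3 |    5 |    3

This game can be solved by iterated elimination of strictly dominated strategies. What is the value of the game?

1

Row II is strictly dominated by row I (1>0, 8>3, 4>1); eliminate II.
Column r3 is strictly dominated by r1 for Bob (1<4, -3<3); eliminate r3.
Row III is strictly dominated by row I (1>-3, 8>5); eliminate III.
Column r2 is strictly dominated by r1 for Bob (1<8); eliminate r2.
Only (I, r1) remains, with payoff 1.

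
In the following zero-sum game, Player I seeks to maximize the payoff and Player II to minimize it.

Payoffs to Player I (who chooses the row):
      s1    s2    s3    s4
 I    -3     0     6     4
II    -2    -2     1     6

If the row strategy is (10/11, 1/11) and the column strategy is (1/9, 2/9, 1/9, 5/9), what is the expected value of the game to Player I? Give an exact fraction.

Against (1/9, 2/9, 1/9, 5/9), each row's expected payoff is I: 23/9; II: 25/9.
Taking the (10/11, 1/11)-weighted average: (10/11)·(23/9) + (1/11)·(25/9) = 85/33.

85/33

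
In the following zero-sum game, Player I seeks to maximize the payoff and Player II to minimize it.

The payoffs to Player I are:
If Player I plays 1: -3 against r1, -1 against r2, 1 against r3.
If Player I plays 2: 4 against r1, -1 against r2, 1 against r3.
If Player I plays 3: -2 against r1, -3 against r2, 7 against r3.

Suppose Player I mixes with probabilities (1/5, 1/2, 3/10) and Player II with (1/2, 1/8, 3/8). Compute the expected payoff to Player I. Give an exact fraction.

Against (1/2, 1/8, 3/8), each row's expected payoff is 1: -5/4; 2: 9/4; 3: 5/4.
Taking the (1/5, 1/2, 3/10)-weighted average: (1/5)·(-5/4) + (1/2)·(9/4) + (3/10)·(5/4) = 5/4.

5/4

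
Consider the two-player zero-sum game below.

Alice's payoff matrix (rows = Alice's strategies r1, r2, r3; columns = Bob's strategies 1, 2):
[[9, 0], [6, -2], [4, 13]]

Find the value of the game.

Row r2 is strictly dominated by row r1, so Alice never plays it.
The remaining 2×2 game on (r1, r3) × (1, 2) has no saddle point. Let Alice play r1 with probability p; indifference gives 9p + 4(1−p) = 13(1−p), so p = 1/2.
Similarly Bob's optimal q on 1 is 13/18, and the value is 9·(13/18) + (0)·(5/18) = 13/2.

13/2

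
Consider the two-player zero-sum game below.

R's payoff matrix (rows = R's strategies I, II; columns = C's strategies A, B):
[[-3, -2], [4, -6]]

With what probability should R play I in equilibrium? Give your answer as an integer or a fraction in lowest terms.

10/11

Row minima are -3 and -6, so R's maximin is -3; column maxima are 4 and -2, so C's minimax is -2. These differ, so the equilibrium is in mixed strategies.
Let R play I with probability p. C is indifferent when −3p + 4(1−p) = −2p − 6(1−p), giving p = 10/11.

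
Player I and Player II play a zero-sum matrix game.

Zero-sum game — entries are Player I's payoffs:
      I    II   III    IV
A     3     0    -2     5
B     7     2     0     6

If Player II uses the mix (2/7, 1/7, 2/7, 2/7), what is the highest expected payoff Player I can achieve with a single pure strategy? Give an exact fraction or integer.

A: (3)·(2/7) + (0)·(1/7) + (-2)·(2/7) + (5)·(2/7) = 12/7.
B: (7)·(2/7) + (2)·(1/7) + (0)·(2/7) + (6)·(2/7) = 4.
The best pure response is B with expected payoff 4.

4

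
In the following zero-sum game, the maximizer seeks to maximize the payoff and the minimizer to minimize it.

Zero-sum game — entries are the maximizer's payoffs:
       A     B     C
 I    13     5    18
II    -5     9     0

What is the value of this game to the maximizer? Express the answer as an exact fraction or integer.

Column C is strictly dominated by A for the minimizer (it gives the maximizer more in every row).
The remaining 2×2 game on (I, II) × (A, B) has no saddle point. Let the maximizer play I with probability p; indifference gives 13p − 5(1−p) = 5p + 9(1−p), so p = 7/11.
Similarly the minimizer's optimal q on A is 2/11, and the value is 13·(2/11) + (5)·(9/11) = 71/11.

71/11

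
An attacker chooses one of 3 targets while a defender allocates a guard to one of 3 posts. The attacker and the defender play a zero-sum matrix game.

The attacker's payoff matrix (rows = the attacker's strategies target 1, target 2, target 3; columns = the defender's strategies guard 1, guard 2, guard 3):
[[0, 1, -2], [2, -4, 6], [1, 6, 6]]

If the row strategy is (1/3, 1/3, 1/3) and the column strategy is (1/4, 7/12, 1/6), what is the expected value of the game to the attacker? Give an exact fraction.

25/18

Against (1/4, 7/12, 1/6), each row's expected payoff is target 1: 1/4; target 2: -5/6; target 3: 19/4.
Taking the (1/3, 1/3, 1/3)-weighted average: (1/3)·(1/4) + (1/3)·(-5/6) + (1/3)·(19/4) = 25/18.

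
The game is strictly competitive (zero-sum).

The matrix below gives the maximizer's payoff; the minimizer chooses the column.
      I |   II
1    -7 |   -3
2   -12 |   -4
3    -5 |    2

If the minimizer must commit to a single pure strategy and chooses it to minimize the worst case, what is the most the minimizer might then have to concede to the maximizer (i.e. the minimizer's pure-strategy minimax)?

The worst case (largest entry) in each column is I: -5, II: 2.
The best (smallest) of these is -5.

-5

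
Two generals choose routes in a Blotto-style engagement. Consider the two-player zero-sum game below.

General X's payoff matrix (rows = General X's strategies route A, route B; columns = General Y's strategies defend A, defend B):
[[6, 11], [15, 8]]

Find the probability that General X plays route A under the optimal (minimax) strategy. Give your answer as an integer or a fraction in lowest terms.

7/12

Row minima are 6 and 8, so General X's maximin is 8; column maxima are 15 and 11, so General Y's minimax is 11. These differ, so the equilibrium is in mixed strategies.
Let General X play route A with probability p. General Y is indifferent when 6p + 15(1−p) = 11p + 8(1−p), giving p = 7/12.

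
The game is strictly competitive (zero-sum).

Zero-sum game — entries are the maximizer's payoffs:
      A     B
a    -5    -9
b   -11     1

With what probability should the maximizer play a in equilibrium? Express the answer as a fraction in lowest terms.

3/4

Row minima are -9 and -11, so the maximizer's maximin is -9; column maxima are -5 and 1, so the minimizer's minimax is -5. These differ, so the equilibrium is in mixed strategies.
Let the maximizer play a with probability p. The minimizer is indifferent when −5p − 11(1−p) = −9p + (1−p), giving p = 3/4.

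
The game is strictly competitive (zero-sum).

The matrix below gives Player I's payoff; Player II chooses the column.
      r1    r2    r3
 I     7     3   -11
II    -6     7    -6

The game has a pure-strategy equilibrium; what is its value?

-6

Row minima: -11, -6 → Player I's maximin is -6.
Column maxima: 7, 7, -6 → Player II's minimax is -6.
They coincide at (II, r3), so the value is -6.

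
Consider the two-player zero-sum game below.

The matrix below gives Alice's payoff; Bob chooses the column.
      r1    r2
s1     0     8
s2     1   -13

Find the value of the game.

Row minima are 0 and -13, so Alice's maximin is 0; column maxima are 1 and 8, so Bob's minimax is 1. These differ, so the equilibrium is in mixed strategies.
Let Alice play s1 with probability p. Bob is indifferent when (1−p) = 8p − 13(1−p), giving p = 7/11.
Let Bob play r1 with probability q. Alice is indifferent when 8(1−q) = q − 13(1−q), giving q = 21/22.
The value is 0·(21/22) + (8)·(1/22) = 4/11.

4/11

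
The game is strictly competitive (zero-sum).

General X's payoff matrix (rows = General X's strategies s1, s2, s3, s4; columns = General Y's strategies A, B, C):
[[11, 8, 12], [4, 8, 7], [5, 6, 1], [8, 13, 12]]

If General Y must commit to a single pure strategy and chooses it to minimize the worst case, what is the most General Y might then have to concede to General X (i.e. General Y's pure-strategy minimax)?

11

The worst case (largest entry) in each column is A: 11, B: 13, C: 12.
The best (smallest) of these is 11.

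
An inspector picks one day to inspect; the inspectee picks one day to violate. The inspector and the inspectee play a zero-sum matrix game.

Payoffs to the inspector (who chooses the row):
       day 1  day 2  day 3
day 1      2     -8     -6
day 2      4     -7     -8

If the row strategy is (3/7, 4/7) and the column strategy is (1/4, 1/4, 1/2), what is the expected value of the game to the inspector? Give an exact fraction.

-65/14

Against (1/4, 1/4, 1/2), each row's expected payoff is day 1: -9/2; day 2: -19/4.
Taking the (3/7, 4/7)-weighted average: (3/7)·(-9/2) + (4/7)·(-19/4) = -65/14.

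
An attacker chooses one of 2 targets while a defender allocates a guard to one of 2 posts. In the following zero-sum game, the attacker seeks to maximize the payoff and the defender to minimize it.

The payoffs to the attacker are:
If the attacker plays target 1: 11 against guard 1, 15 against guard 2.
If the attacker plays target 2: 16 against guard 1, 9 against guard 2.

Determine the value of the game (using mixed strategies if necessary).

141/11

Row minima are 11 and 9, so the attacker's maximin is 11; column maxima are 16 and 15, so the defender's minimax is 15. These differ, so the equilibrium is in mixed strategies.
Let the attacker play target 1 with probability p. The defender is indifferent when 11p + 16(1−p) = 15p + 9(1−p), giving p = 7/11.
Let the defender play guard 1 with probability q. The attacker is indifferent when 11q + 15(1−q) = 16q + 9(1−q), giving q = 6/11.
The value is 11·(6/11) + (15)·(5/11) = 141/11.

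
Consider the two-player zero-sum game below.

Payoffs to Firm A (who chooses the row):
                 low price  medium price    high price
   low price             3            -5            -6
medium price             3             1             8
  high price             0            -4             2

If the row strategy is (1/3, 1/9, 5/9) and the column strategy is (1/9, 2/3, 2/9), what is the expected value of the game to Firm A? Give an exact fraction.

Against (1/9, 2/3, 2/9), each row's expected payoff is low price: -13/3; medium price: 25/9; high price: -20/9.
Taking the (1/3, 1/9, 5/9)-weighted average: (1/3)·(-13/3) + (1/9)·(25/9) + (5/9)·(-20/9) = -64/27.

-64/27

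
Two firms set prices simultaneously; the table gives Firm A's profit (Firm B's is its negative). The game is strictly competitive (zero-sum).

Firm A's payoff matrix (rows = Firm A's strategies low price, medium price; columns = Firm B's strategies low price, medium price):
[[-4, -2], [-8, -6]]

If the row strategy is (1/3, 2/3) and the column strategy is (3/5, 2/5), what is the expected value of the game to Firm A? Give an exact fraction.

Against (3/5, 2/5), each row's expected payoff is low price: -16/5; medium price: -36/5.
Taking the (1/3, 2/3)-weighted average: (1/3)·(-16/5) + (2/3)·(-36/5) = -88/15.

-88/15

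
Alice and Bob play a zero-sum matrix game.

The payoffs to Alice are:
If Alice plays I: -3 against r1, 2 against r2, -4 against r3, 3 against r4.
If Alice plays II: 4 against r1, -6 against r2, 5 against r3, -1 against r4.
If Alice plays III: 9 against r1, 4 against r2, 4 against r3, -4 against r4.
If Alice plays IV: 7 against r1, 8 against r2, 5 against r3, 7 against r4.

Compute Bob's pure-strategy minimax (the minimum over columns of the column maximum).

The worst case (largest entry) in each column is r1: 9, r2: 8, r3: 5, r4: 7.
The best (smallest) of these is 5.

5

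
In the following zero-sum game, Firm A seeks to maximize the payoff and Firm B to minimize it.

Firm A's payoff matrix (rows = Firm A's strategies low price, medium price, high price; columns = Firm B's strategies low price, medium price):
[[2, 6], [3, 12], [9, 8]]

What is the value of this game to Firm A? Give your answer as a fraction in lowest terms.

Row low price is strictly dominated by row medium price, so Firm A never plays it.
The remaining 2×2 game on (medium price, high price) × (low price, medium price) has no saddle point. Let Firm A play medium price with probability p; indifference gives 3p + 9(1−p) = 12p + 8(1−p), so p = 1/10.
Similarly Firm B's optimal q on low price is 2/5, and the value is 3·(2/5) + (12)·(3/5) = 42/5.

42/5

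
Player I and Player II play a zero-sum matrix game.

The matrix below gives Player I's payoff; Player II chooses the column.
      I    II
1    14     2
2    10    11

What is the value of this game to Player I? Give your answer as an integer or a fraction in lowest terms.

Row minima are 2 and 10, so Player I's maximin is 10; column maxima are 14 and 11, so Player II's minimax is 11. These differ, so the equilibrium is in mixed strategies.
Let Player I play 1 with probability p. Player II is indifferent when 14p + 10(1−p) = 2p + 11(1−p), giving p = 1/13.
Let Player II play I with probability q. Player I is indifferent when 14q + 2(1−q) = 10q + 11(1−q), giving q = 9/13.
The value is 14·(9/13) + (2)·(4/13) = 134/13.

134/13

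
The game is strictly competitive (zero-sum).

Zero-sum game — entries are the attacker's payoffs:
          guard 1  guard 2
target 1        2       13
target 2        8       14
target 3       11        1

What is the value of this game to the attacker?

73/8

Row target 1 is strictly dominated by row target 2, so the attacker never plays it.
The remaining 2×2 game on (target 2, target 3) × (guard 1, guard 2) has no saddle point. Let the attacker play target 2 with probability p; indifference gives 8p + 11(1−p) = 14p + (1−p), so p = 5/8.
Similarly the defender's optimal q on guard 1 is 13/16, and the value is 8·(13/16) + (14)·(3/16) = 73/8.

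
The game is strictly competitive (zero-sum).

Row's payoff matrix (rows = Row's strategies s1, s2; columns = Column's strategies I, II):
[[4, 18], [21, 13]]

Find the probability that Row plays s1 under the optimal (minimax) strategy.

4/11

Row minima are 4 and 13, so Row's maximin is 13; column maxima are 21 and 18, so Column's minimax is 18. These differ, so the equilibrium is in mixed strategies.
Let Row play s1 with probability p. Column is indifferent when 4p + 21(1−p) = 18p + 13(1−p), giving p = 4/11.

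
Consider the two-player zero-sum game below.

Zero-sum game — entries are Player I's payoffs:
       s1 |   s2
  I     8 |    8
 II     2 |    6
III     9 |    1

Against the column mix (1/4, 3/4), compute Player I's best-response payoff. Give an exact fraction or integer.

8

I: (8)·(1/4) + (8)·(3/4) = 8.
II: (2)·(1/4) + (6)·(3/4) = 5.
III: (9)·(1/4) + (1)·(3/4) = 3.
The best pure response is I with expected payoff 8.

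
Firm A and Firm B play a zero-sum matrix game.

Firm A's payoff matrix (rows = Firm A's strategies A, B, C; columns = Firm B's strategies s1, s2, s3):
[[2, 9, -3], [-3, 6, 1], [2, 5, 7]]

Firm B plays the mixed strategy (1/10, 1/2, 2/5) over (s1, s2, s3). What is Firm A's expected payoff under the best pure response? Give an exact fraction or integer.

11/2

A: (2)·(1/10) + (9)·(1/2) + (-3)·(2/5) = 7/2.
B: (-3)·(1/10) + (6)·(1/2) + (1)·(2/5) = 31/10.
C: (2)·(1/10) + (5)·(1/2) + (7)·(2/5) = 11/2.
The best pure response is C with expected payoff 11/2.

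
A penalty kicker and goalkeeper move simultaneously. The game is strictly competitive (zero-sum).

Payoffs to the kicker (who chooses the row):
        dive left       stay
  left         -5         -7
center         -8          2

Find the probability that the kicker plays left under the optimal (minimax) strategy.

5/6

Row minima are -7 and -8, so the kicker's maximin is -7; column maxima are -5 and 2, so the goalkeeper's minimax is -5. These differ, so the equilibrium is in mixed strategies.
Let the kicker play left with probability p. The goalkeeper is indifferent when −5p − 8(1−p) = −7p + 2(1−p), giving p = 5/6.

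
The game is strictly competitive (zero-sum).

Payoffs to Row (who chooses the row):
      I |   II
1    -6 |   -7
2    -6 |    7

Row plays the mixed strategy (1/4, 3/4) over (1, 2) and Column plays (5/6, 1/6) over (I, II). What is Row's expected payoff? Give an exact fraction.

-53/12

Against (5/6, 1/6), each row's expected payoff is 1: -37/6; 2: -23/6.
Taking the (1/4, 3/4)-weighted average: (1/4)·(-37/6) + (3/4)·(-23/6) = -53/12.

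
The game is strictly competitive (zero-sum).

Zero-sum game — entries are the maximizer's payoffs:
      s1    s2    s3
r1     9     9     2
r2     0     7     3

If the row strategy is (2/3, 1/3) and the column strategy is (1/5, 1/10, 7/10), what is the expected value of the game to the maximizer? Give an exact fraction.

11/3

Against (1/5, 1/10, 7/10), each row's expected payoff is r1: 41/10; r2: 14/5.
Taking the (2/3, 1/3)-weighted average: (2/3)·(41/10) + (1/3)·(14/5) = 11/3.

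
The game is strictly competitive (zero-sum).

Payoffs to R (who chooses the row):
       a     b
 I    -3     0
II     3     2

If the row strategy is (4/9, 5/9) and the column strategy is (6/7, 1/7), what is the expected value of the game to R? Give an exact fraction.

4/9

Against (6/7, 1/7), each row's expected payoff is I: -18/7; II: 20/7.
Taking the (4/9, 5/9)-weighted average: (4/9)·(-18/7) + (5/9)·(20/7) = 4/9.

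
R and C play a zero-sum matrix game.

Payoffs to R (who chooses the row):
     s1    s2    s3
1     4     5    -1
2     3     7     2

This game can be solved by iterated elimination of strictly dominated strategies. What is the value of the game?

Column s2 is strictly dominated by s1 for C (4<5, 3<7); eliminate s2.
Column s1 is strictly dominated by s3 for C (-1<4, 2<3); eliminate s1.
Row 1 is strictly dominated by row 2 (2>-1); eliminate 1.
Only (2, s3) remains, with payoff 2.

2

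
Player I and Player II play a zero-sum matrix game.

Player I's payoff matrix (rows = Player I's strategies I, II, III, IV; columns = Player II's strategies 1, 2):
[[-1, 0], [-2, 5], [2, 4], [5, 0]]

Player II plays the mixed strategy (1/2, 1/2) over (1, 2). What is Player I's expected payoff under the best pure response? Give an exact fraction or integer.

I: (-1)·(1/2) + (0)·(1/2) = -1/2.
II: (-2)·(1/2) + (5)·(1/2) = 3/2.
III: (2)·(1/2) + (4)·(1/2) = 3.
IV: (5)·(1/2) + (0)·(1/2) = 5/2.
The best pure response is III with expected payoff 3.

3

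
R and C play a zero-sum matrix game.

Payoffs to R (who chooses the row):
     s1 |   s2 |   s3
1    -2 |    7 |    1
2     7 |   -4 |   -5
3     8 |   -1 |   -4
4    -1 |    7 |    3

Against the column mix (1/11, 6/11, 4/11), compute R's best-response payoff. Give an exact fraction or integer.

1: (-2)·(1/11) + (7)·(6/11) + (1)·(4/11) = 4.
2: (7)·(1/11) + (-4)·(6/11) + (-5)·(4/11) = -37/11.
3: (8)·(1/11) + (-1)·(6/11) + (-4)·(4/11) = -14/11.
4: (-1)·(1/11) + (7)·(6/11) + (3)·(4/11) = 53/11.
The best pure response is 4 with expected payoff 53/11.

53/11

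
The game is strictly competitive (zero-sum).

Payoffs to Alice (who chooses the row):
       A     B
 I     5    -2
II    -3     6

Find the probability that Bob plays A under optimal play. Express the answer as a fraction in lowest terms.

Row minima are -2 and -3, so Alice's maximin is -2; column maxima are 5 and 6, so Bob's minimax is 5. These differ, so the equilibrium is in mixed strategies.
Let Bob play A with probability q. Alice is indifferent when 5q − 2(1−q) = −3q + 6(1−q), giving q = 1/2.

1/2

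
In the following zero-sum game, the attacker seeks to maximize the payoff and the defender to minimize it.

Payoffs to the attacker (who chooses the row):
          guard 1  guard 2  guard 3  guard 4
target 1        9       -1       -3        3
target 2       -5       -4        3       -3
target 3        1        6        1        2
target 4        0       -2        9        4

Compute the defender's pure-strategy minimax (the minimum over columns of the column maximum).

4

The worst case (largest entry) in each column is guard 1: 9, guard 2: 6, guard 3: 9, guard 4: 4.
The best (smallest) of these is 4.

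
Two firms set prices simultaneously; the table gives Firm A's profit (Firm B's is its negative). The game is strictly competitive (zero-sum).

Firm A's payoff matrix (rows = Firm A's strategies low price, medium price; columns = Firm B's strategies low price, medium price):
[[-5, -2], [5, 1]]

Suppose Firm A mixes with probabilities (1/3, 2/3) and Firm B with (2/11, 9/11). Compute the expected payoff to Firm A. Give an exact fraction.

Against (2/11, 9/11), each row's expected payoff is low price: -28/11; medium price: 19/11.
Taking the (1/3, 2/3)-weighted average: (1/3)·(-28/11) + (2/3)·(19/11) = 10/33.

10/33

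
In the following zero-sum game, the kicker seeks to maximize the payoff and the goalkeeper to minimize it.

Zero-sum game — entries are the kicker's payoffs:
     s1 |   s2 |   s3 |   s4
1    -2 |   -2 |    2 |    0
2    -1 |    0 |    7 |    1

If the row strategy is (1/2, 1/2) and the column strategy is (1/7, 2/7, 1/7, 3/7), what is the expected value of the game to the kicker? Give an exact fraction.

5/14

Against (1/7, 2/7, 1/7, 3/7), each row's expected payoff is 1: -4/7; 2: 9/7.
Taking the (1/2, 1/2)-weighted average: (1/2)·(-4/7) + (1/2)·(9/7) = 5/14.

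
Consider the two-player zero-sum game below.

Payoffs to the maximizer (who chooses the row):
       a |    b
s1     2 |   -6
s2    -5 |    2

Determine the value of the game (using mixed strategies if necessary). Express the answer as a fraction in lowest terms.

Row minima are -6 and -5, so the maximizer's maximin is -5; column maxima are 2 and 2, so the minimizer's minimax is 2. These differ, so the equilibrium is in mixed strategies.
Let the maximizer play s1 with probability p. The minimizer is indifferent when 2p − 5(1−p) = −6p + 2(1−p), giving p = 7/15.
Let the minimizer play a with probability q. The maximizer is indifferent when 2q − 6(1−q) = −5q + 2(1−q), giving q = 8/15.
The value is 2·(8/15) + (-6)·(7/15) = -26/15.

-26/15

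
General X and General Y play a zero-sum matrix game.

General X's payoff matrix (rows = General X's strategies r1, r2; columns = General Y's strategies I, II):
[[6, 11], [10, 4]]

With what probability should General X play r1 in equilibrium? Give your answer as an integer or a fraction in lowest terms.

6/11

Row minima are 6 and 4, so General X's maximin is 6; column maxima are 10 and 11, so General Y's minimax is 10. These differ, so the equilibrium is in mixed strategies.
Let General X play r1 with probability p. General Y is indifferent when 6p + 10(1−p) = 11p + 4(1−p), giving p = 6/11.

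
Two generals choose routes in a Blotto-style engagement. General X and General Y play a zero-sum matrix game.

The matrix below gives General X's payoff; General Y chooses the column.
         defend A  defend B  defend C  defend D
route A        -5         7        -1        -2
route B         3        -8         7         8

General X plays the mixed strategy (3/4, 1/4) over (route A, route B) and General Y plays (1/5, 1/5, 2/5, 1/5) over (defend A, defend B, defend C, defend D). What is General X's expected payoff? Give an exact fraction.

Against (1/5, 1/5, 2/5, 1/5), each row's expected payoff is route A: -2/5; route B: 17/5.
Taking the (3/4, 1/4)-weighted average: (3/4)·(-2/5) + (1/4)·(17/5) = 11/20.

11/20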